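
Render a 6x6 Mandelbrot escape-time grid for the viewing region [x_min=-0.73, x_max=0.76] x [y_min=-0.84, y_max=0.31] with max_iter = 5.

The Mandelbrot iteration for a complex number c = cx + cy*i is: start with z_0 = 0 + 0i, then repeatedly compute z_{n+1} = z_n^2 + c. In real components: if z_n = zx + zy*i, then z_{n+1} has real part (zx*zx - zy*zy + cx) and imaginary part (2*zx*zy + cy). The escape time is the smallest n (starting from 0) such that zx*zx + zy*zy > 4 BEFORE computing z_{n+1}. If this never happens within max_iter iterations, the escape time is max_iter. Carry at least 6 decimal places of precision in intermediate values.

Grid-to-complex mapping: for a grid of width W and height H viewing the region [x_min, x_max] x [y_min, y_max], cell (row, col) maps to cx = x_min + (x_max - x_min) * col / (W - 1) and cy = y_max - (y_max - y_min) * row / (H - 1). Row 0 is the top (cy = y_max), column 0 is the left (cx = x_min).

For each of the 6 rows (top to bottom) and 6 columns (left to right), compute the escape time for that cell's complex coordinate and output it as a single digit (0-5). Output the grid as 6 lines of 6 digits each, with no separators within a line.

(row=0, col=0): c = -0.7300 + 0.3100i → escape time 5
(row=0, col=1): c = -0.4320 + 0.3100i → escape time 5
(row=0, col=2): c = -0.1340 + 0.3100i → escape time 5
(row=0, col=3): c = 0.1640 + 0.3100i → escape time 5
(row=0, col=4): c = 0.4620 + 0.3100i → escape time 5
(row=0, col=5): c = 0.7600 + 0.3100i → escape time 3
(row=1, col=0): c = -0.7300 + 0.0800i → escape time 5
(row=1, col=1): c = -0.4320 + 0.0800i → escape time 5
(row=1, col=2): c = -0.1340 + 0.0800i → escape time 5
(row=1, col=3): c = 0.1640 + 0.0800i → escape time 5
(row=1, col=4): c = 0.4620 + 0.0800i → escape time 5
(row=1, col=5): c = 0.7600 + 0.0800i → escape time 3
(row=2, col=0): c = -0.7300 + -0.1500i → escape time 5
(row=2, col=1): c = -0.4320 + -0.1500i → escape time 5
(row=2, col=2): c = -0.1340 + -0.1500i → escape time 5
(row=2, col=3): c = 0.1640 + -0.1500i → escape time 5
(row=2, col=4): c = 0.4620 + -0.1500i → escape time 5
(row=2, col=5): c = 0.7600 + -0.1500i → escape time 3
(row=3, col=0): c = -0.7300 + -0.3800i → escape time 5
(row=3, col=1): c = -0.4320 + -0.3800i → escape time 5
(row=3, col=2): c = -0.1340 + -0.3800i → escape time 5
(row=3, col=3): c = 0.1640 + -0.3800i → escape time 5
(row=3, col=4): c = 0.4620 + -0.3800i → escape time 5
(row=3, col=5): c = 0.7600 + -0.3800i → escape time 3
(row=4, col=0): c = -0.7300 + -0.6100i → escape time 5
(row=4, col=1): c = -0.4320 + -0.6100i → escape time 5
(row=4, col=2): c = -0.1340 + -0.6100i → escape time 5
(row=4, col=3): c = 0.1640 + -0.6100i → escape time 5
(row=4, col=4): c = 0.4620 + -0.6100i → escape time 5
(row=4, col=5): c = 0.7600 + -0.6100i → escape time 3
(row=5, col=0): c = -0.7300 + -0.8400i → escape time 4
(row=5, col=1): c = -0.4320 + -0.8400i → escape time 5
(row=5, col=2): c = -0.1340 + -0.8400i → escape time 5
(row=5, col=3): c = 0.1640 + -0.8400i → escape time 5
(row=5, col=4): c = 0.4620 + -0.8400i → escape time 3
(row=5, col=5): c = 0.7600 + -0.8400i → escape time 2

Answer: 555553
555553
555553
555553
555553
455532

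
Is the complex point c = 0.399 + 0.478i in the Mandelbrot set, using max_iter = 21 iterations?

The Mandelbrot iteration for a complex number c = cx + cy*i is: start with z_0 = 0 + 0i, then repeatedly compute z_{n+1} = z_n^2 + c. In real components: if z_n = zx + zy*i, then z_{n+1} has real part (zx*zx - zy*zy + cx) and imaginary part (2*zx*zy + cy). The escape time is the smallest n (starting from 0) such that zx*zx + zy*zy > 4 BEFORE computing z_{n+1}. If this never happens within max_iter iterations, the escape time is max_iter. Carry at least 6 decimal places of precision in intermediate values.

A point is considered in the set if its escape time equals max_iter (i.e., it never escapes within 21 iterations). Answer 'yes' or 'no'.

Answer: no

Derivation:
z_0 = 0 + 0i, c = 0.3990 + 0.4780i
Iter 1: z = 0.3990 + 0.4780i, |z|^2 = 0.3877
Iter 2: z = 0.3297 + 0.8594i, |z|^2 = 0.8474
Iter 3: z = -0.2309 + 1.0447i, |z|^2 = 1.1448
Iter 4: z = -0.6392 + -0.0045i, |z|^2 = 0.4086
Iter 5: z = 0.8075 + 0.4838i, |z|^2 = 0.8861
Iter 6: z = 0.8170 + 1.2593i, |z|^2 = 2.2534
Iter 7: z = -0.5194 + 2.5358i, |z|^2 = 6.7001
Escaped at iteration 7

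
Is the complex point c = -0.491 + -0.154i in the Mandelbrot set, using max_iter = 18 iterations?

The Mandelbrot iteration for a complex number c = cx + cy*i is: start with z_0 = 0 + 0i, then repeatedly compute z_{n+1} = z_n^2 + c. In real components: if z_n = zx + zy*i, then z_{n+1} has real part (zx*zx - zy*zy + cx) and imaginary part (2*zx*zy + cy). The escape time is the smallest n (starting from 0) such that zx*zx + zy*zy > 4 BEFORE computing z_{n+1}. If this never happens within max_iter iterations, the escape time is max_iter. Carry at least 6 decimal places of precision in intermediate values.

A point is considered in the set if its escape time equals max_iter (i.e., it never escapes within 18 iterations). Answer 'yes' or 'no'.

z_0 = 0 + 0i, c = -0.4910 + -0.1540i
Iter 1: z = -0.4910 + -0.1540i, |z|^2 = 0.2648
Iter 2: z = -0.2736 + -0.0028i, |z|^2 = 0.0749
Iter 3: z = -0.4161 + -0.1525i, |z|^2 = 0.1964
Iter 4: z = -0.3411 + -0.0271i, |z|^2 = 0.1171
Iter 5: z = -0.3754 + -0.1355i, |z|^2 = 0.1593
Iter 6: z = -0.3684 + -0.0523i, |z|^2 = 0.1385
Iter 7: z = -0.3580 + -0.1155i, |z|^2 = 0.1415
Iter 8: z = -0.3762 + -0.0713i, |z|^2 = 0.1466
Iter 9: z = -0.3546 + -0.1003i, |z|^2 = 0.1358
Iter 10: z = -0.3754 + -0.0828i, |z|^2 = 0.1478
Iter 11: z = -0.3570 + -0.0918i, |z|^2 = 0.1359
Iter 12: z = -0.3720 + -0.0885i, |z|^2 = 0.1462
Iter 13: z = -0.3604 + -0.0882i, |z|^2 = 0.1377
Iter 14: z = -0.3689 + -0.0904i, |z|^2 = 0.1442
Iter 15: z = -0.3631 + -0.0873i, |z|^2 = 0.1395
Iter 16: z = -0.3668 + -0.0906i, |z|^2 = 0.1427
Iter 17: z = -0.3647 + -0.0875i, |z|^2 = 0.1407
Did not escape in 18 iterations → in set

Answer: yes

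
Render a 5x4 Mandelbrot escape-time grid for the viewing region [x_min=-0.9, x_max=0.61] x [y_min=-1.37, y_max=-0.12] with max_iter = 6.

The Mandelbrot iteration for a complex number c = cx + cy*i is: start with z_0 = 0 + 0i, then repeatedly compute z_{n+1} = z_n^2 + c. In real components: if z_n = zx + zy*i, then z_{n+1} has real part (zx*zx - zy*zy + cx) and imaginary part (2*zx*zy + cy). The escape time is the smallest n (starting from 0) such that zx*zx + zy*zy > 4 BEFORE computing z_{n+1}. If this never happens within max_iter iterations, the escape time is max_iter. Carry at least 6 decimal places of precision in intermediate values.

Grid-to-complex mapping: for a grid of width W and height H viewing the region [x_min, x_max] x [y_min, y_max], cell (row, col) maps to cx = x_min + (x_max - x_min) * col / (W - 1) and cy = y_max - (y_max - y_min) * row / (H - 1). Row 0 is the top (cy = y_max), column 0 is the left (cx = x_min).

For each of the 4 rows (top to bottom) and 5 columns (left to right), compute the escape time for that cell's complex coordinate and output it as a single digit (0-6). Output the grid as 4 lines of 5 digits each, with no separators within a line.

(row=0, col=0): c = -0.9000 + -0.1200i → escape time 6
(row=0, col=1): c = -0.5225 + -0.1200i → escape time 6
(row=0, col=2): c = -0.1450 + -0.1200i → escape time 6
(row=0, col=3): c = 0.2325 + -0.1200i → escape time 6
(row=0, col=4): c = 0.6100 + -0.1200i → escape time 4
(row=1, col=0): c = -0.9000 + -0.5367i → escape time 5
(row=1, col=1): c = -0.5225 + -0.5367i → escape time 6
(row=1, col=2): c = -0.1450 + -0.5367i → escape time 6
(row=1, col=3): c = 0.2325 + -0.5367i → escape time 6
(row=1, col=4): c = 0.6100 + -0.5367i → escape time 3
(row=2, col=0): c = -0.9000 + -0.9533i → escape time 3
(row=2, col=1): c = -0.5225 + -0.9533i → escape time 4
(row=2, col=2): c = -0.1450 + -0.9533i → escape time 6
(row=2, col=3): c = 0.2325 + -0.9533i → escape time 4
(row=2, col=4): c = 0.6100 + -0.9533i → escape time 2
(row=3, col=0): c = -0.9000 + -1.3700i → escape time 2
(row=3, col=1): c = -0.5225 + -1.3700i → escape time 2
(row=3, col=2): c = -0.1450 + -1.3700i → escape time 2
(row=3, col=3): c = 0.2325 + -1.3700i → escape time 2
(row=3, col=4): c = 0.6100 + -1.3700i → escape time 2

Answer: 66664
56663
34642
22222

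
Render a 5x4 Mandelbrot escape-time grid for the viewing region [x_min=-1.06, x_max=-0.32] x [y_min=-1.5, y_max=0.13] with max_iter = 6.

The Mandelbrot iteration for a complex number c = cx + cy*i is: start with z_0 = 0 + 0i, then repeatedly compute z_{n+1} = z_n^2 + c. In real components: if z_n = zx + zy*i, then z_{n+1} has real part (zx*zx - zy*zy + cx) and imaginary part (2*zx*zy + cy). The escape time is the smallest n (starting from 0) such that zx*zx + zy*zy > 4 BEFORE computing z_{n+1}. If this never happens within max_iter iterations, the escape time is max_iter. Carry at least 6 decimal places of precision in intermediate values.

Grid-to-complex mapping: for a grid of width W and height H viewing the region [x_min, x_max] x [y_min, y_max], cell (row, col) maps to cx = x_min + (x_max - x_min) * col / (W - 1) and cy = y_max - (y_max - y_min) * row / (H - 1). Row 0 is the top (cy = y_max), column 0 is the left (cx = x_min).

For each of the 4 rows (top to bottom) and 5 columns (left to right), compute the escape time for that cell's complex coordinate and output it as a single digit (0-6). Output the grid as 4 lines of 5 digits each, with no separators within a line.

Answer: 66666
66666
33445
22222

Derivation:
(row=0, col=0): c = -1.0600 + 0.1300i → escape time 6
(row=0, col=1): c = -0.8750 + 0.1300i → escape time 6
(row=0, col=2): c = -0.6900 + 0.1300i → escape time 6
(row=0, col=3): c = -0.5050 + 0.1300i → escape time 6
(row=0, col=4): c = -0.3200 + 0.1300i → escape time 6
(row=1, col=0): c = -1.0600 + -0.4133i → escape time 6
(row=1, col=1): c = -0.8750 + -0.4133i → escape time 6
(row=1, col=2): c = -0.6900 + -0.4133i → escape time 6
(row=1, col=3): c = -0.5050 + -0.4133i → escape time 6
(row=1, col=4): c = -0.3200 + -0.4133i → escape time 6
(row=2, col=0): c = -1.0600 + -0.9567i → escape time 3
(row=2, col=1): c = -0.8750 + -0.9567i → escape time 3
(row=2, col=2): c = -0.6900 + -0.9567i → escape time 4
(row=2, col=3): c = -0.5050 + -0.9567i → escape time 4
(row=2, col=4): c = -0.3200 + -0.9567i → escape time 5
(row=3, col=0): c = -1.0600 + -1.5000i → escape time 2
(row=3, col=1): c = -0.8750 + -1.5000i → escape time 2
(row=3, col=2): c = -0.6900 + -1.5000i → escape time 2
(row=3, col=3): c = -0.5050 + -1.5000i → escape time 2
(row=3, col=4): c = -0.3200 + -1.5000i → escape time 2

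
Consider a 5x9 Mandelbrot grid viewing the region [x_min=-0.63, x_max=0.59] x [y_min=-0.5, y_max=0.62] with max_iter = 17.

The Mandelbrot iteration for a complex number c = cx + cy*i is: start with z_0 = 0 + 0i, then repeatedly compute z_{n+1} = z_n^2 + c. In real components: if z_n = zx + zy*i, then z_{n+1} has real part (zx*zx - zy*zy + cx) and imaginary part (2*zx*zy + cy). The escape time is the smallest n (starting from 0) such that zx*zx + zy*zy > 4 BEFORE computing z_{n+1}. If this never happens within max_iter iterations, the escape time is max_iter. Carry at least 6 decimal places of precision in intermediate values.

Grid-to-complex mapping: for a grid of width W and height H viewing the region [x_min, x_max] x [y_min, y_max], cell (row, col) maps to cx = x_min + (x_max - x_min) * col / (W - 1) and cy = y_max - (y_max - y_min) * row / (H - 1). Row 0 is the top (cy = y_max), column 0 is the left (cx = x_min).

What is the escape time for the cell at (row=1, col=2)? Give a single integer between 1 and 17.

z_0 = 0 + 0i, c = -0.0200 + 0.4800i
Iter 1: z = -0.0200 + 0.4800i, |z|^2 = 0.2308
Iter 2: z = -0.2500 + 0.4608i, |z|^2 = 0.2748
Iter 3: z = -0.1698 + 0.2496i, |z|^2 = 0.0911
Iter 4: z = -0.0535 + 0.3952i, |z|^2 = 0.1591
Iter 5: z = -0.1733 + 0.4377i, |z|^2 = 0.2217
Iter 6: z = -0.1816 + 0.3282i, |z|^2 = 0.1407
Iter 7: z = -0.0948 + 0.3608i, |z|^2 = 0.1392
Iter 8: z = -0.1412 + 0.4116i, |z|^2 = 0.1894
Iter 9: z = -0.1695 + 0.3638i, |z|^2 = 0.1611
Iter 10: z = -0.1236 + 0.3567i, |z|^2 = 0.1425
Iter 11: z = -0.1320 + 0.3918i, |z|^2 = 0.1709
Iter 12: z = -0.1561 + 0.3766i, |z|^2 = 0.1662
Iter 13: z = -0.1375 + 0.3624i, |z|^2 = 0.1502
Iter 14: z = -0.1325 + 0.3804i, |z|^2 = 0.1622
Iter 15: z = -0.1471 + 0.3792i, |z|^2 = 0.1655
Iter 16: z = -0.1422 + 0.3684i, |z|^2 = 0.1559

Answer: 17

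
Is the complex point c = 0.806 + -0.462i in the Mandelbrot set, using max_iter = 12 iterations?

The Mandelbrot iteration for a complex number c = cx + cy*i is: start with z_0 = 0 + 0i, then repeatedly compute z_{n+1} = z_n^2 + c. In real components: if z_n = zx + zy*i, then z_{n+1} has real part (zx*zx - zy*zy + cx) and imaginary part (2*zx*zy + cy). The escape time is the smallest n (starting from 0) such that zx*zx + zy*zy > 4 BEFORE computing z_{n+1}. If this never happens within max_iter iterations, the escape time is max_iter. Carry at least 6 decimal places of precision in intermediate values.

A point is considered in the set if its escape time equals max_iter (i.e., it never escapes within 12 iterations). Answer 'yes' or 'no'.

z_0 = 0 + 0i, c = 0.8060 + -0.4620i
Iter 1: z = 0.8060 + -0.4620i, |z|^2 = 0.8631
Iter 2: z = 1.2422 + -1.2067i, |z|^2 = 2.9993
Iter 3: z = 0.8928 + -3.4600i, |z|^2 = 12.7688
Escaped at iteration 3

Answer: no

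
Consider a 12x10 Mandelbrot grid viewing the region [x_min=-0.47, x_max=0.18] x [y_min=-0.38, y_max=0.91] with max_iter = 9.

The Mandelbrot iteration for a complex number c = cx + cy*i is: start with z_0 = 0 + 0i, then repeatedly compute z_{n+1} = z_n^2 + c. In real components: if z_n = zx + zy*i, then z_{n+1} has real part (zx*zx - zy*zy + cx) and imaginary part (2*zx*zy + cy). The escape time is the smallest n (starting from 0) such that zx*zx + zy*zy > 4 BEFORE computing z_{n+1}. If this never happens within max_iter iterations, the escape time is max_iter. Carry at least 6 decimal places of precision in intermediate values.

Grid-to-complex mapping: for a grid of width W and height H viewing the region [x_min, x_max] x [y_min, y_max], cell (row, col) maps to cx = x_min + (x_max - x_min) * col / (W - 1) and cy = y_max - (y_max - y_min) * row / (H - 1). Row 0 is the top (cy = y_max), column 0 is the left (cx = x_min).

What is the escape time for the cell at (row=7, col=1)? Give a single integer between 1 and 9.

Answer: 9

Derivation:
z_0 = 0 + 0i, c = -0.4109 + -0.0933i
Iter 1: z = -0.4109 + -0.0933i, |z|^2 = 0.1776
Iter 2: z = -0.2508 + -0.0166i, |z|^2 = 0.0632
Iter 3: z = -0.3483 + -0.0850i, |z|^2 = 0.1285
Iter 4: z = -0.2968 + -0.0341i, |z|^2 = 0.0893
Iter 5: z = -0.3240 + -0.0731i, |z|^2 = 0.1103
Iter 6: z = -0.3113 + -0.0460i, |z|^2 = 0.0990
Iter 7: z = -0.3161 + -0.0647i, |z|^2 = 0.1041
Iter 8: z = -0.3152 + -0.0524i, |z|^2 = 0.1021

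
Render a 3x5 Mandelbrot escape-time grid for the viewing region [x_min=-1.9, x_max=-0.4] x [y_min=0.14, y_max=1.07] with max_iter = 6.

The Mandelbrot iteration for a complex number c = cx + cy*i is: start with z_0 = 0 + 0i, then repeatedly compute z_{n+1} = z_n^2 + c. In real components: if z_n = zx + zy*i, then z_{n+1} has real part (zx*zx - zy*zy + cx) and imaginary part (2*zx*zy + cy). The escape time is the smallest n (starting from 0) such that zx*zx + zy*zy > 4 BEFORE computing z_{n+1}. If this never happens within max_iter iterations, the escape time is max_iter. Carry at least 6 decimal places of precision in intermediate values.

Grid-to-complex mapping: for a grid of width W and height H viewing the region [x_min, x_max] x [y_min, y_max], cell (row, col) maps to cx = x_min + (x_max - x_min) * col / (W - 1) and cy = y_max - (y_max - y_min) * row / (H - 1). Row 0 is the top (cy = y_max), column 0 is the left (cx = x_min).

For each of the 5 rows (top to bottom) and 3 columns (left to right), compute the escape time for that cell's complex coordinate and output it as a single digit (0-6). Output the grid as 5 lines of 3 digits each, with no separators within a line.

Answer: 134
136
246
366
466

Derivation:
(row=0, col=0): c = -1.9000 + 1.0700i → escape time 1
(row=0, col=1): c = -1.1500 + 1.0700i → escape time 3
(row=0, col=2): c = -0.4000 + 1.0700i → escape time 4
(row=1, col=0): c = -1.9000 + 0.8375i → escape time 1
(row=1, col=1): c = -1.1500 + 0.8375i → escape time 3
(row=1, col=2): c = -0.4000 + 0.8375i → escape time 6
(row=2, col=0): c = -1.9000 + 0.6050i → escape time 2
(row=2, col=1): c = -1.1500 + 0.6050i → escape time 4
(row=2, col=2): c = -0.4000 + 0.6050i → escape time 6
(row=3, col=0): c = -1.9000 + 0.3725i → escape time 3
(row=3, col=1): c = -1.1500 + 0.3725i → escape time 6
(row=3, col=2): c = -0.4000 + 0.3725i → escape time 6
(row=4, col=0): c = -1.9000 + 0.1400i → escape time 4
(row=4, col=1): c = -1.1500 + 0.1400i → escape time 6
(row=4, col=2): c = -0.4000 + 0.1400i → escape time 6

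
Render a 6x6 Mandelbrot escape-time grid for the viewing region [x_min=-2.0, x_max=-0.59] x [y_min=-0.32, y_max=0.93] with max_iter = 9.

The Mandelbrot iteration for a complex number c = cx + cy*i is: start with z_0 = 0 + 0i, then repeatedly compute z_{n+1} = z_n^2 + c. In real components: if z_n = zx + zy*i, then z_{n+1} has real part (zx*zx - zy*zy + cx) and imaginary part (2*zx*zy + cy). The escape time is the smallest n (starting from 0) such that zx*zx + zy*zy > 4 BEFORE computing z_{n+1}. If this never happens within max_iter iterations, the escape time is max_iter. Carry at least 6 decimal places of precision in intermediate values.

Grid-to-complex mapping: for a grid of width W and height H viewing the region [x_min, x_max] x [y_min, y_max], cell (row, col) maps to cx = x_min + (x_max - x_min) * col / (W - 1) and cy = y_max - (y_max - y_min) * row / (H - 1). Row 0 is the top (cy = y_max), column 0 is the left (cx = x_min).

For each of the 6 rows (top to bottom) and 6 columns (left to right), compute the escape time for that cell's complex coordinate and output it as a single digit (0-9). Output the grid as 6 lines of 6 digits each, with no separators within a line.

Answer: 123334
133349
134669
146999
169999
145999

Derivation:
(row=0, col=0): c = -2.0000 + 0.9300i → escape time 1
(row=0, col=1): c = -1.7180 + 0.9300i → escape time 2
(row=0, col=2): c = -1.4360 + 0.9300i → escape time 3
(row=0, col=3): c = -1.1540 + 0.9300i → escape time 3
(row=0, col=4): c = -0.8720 + 0.9300i → escape time 3
(row=0, col=5): c = -0.5900 + 0.9300i → escape time 4
(row=1, col=0): c = -2.0000 + 0.6800i → escape time 1
(row=1, col=1): c = -1.7180 + 0.6800i → escape time 3
(row=1, col=2): c = -1.4360 + 0.6800i → escape time 3
(row=1, col=3): c = -1.1540 + 0.6800i → escape time 3
(row=1, col=4): c = -0.8720 + 0.6800i → escape time 4
(row=1, col=5): c = -0.5900 + 0.6800i → escape time 9
(row=2, col=0): c = -2.0000 + 0.4300i → escape time 1
(row=2, col=1): c = -1.7180 + 0.4300i → escape time 3
(row=2, col=2): c = -1.4360 + 0.4300i → escape time 4
(row=2, col=3): c = -1.1540 + 0.4300i → escape time 6
(row=2, col=4): c = -0.8720 + 0.4300i → escape time 6
(row=2, col=5): c = -0.5900 + 0.4300i → escape time 9
(row=3, col=0): c = -2.0000 + 0.1800i → escape time 1
(row=3, col=1): c = -1.7180 + 0.1800i → escape time 4
(row=3, col=2): c = -1.4360 + 0.1800i → escape time 6
(row=3, col=3): c = -1.1540 + 0.1800i → escape time 9
(row=3, col=4): c = -0.8720 + 0.1800i → escape time 9
(row=3, col=5): c = -0.5900 + 0.1800i → escape time 9
(row=4, col=0): c = -2.0000 + -0.0700i → escape time 1
(row=4, col=1): c = -1.7180 + -0.0700i → escape time 6
(row=4, col=2): c = -1.4360 + -0.0700i → escape time 9
(row=4, col=3): c = -1.1540 + -0.0700i → escape time 9
(row=4, col=4): c = -0.8720 + -0.0700i → escape time 9
(row=4, col=5): c = -0.5900 + -0.0700i → escape time 9
(row=5, col=0): c = -2.0000 + -0.3200i → escape time 1
(row=5, col=1): c = -1.7180 + -0.3200i → escape time 4
(row=5, col=2): c = -1.4360 + -0.3200i → escape time 5
(row=5, col=3): c = -1.1540 + -0.3200i → escape time 9
(row=5, col=4): c = -0.8720 + -0.3200i → escape time 9
(row=5, col=5): c = -0.5900 + -0.3200i → escape time 9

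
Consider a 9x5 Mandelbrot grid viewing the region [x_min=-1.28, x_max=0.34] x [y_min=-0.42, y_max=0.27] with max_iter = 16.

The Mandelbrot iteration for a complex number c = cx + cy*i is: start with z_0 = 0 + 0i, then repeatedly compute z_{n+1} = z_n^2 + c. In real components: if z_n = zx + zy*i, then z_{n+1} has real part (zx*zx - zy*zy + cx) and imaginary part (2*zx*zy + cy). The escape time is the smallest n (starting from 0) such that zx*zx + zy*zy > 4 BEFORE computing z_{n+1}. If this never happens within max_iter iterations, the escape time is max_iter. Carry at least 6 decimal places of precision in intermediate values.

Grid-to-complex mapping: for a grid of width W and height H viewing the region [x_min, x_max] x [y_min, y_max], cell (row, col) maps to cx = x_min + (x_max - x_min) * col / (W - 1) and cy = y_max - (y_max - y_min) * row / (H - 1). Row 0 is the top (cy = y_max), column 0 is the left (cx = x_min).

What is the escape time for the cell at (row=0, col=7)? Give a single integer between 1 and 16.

z_0 = 0 + 0i, c = 0.1375 + 0.2700i
Iter 1: z = 0.1375 + 0.2700i, |z|^2 = 0.0918
Iter 2: z = 0.0835 + 0.3443i, |z|^2 = 0.1255
Iter 3: z = 0.0260 + 0.3275i, |z|^2 = 0.1079
Iter 4: z = 0.0309 + 0.2870i, |z|^2 = 0.0833
Iter 5: z = 0.0561 + 0.2877i, |z|^2 = 0.0859
Iter 6: z = 0.0578 + 0.3023i, |z|^2 = 0.0947
Iter 7: z = 0.0495 + 0.3050i, |z|^2 = 0.0955
Iter 8: z = 0.0469 + 0.3002i, |z|^2 = 0.0923
Iter 9: z = 0.0496 + 0.2982i, |z|^2 = 0.0914
Iter 10: z = 0.0510 + 0.2996i, |z|^2 = 0.0924
Iter 11: z = 0.0504 + 0.3006i, |z|^2 = 0.0929
Iter 12: z = 0.0497 + 0.3003i, |z|^2 = 0.0926
Iter 13: z = 0.0498 + 0.2998i, |z|^2 = 0.0924
Iter 14: z = 0.0501 + 0.2999i, |z|^2 = 0.0924
Iter 15: z = 0.0501 + 0.3000i, |z|^2 = 0.0925

Answer: 16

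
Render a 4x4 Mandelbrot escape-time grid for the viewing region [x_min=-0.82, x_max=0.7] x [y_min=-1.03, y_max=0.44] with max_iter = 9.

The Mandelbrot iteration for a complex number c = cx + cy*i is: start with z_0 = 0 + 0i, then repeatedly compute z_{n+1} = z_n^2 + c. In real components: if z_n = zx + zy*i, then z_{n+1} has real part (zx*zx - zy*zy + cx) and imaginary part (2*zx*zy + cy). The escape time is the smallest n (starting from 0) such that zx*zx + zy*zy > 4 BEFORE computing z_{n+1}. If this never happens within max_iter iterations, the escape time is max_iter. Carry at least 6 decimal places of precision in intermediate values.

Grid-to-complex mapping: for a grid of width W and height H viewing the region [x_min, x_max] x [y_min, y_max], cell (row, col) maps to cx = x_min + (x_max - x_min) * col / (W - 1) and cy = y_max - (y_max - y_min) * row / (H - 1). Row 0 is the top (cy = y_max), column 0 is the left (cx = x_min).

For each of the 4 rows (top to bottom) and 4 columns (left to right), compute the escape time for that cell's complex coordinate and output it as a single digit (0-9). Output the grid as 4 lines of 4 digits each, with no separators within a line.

(row=0, col=0): c = -0.8200 + 0.4400i → escape time 7
(row=0, col=1): c = -0.3133 + 0.4400i → escape time 9
(row=0, col=2): c = 0.1933 + 0.4400i → escape time 9
(row=0, col=3): c = 0.7000 + 0.4400i → escape time 3
(row=1, col=0): c = -0.8200 + -0.0500i → escape time 9
(row=1, col=1): c = -0.3133 + -0.0500i → escape time 9
(row=1, col=2): c = 0.1933 + -0.0500i → escape time 9
(row=1, col=3): c = 0.7000 + -0.0500i → escape time 3
(row=2, col=0): c = -0.8200 + -0.5400i → escape time 6
(row=2, col=1): c = -0.3133 + -0.5400i → escape time 9
(row=2, col=2): c = 0.1933 + -0.5400i → escape time 9
(row=2, col=3): c = 0.7000 + -0.5400i → escape time 3
(row=3, col=0): c = -0.8200 + -1.0300i → escape time 3
(row=3, col=1): c = -0.3133 + -1.0300i → escape time 5
(row=3, col=2): c = 0.1933 + -1.0300i → escape time 4
(row=3, col=3): c = 0.7000 + -1.0300i → escape time 2

Answer: 7993
9993
6993
3542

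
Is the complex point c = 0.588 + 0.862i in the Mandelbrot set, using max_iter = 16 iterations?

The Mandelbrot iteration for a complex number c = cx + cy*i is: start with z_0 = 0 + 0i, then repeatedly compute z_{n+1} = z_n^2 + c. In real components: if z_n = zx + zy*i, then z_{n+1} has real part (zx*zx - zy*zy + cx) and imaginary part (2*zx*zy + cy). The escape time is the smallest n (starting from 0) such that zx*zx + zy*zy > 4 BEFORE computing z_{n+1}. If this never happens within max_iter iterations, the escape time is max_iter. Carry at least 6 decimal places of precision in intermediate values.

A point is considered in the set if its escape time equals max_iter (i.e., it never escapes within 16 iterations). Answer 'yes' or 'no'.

Answer: no

Derivation:
z_0 = 0 + 0i, c = 0.5880 + 0.8620i
Iter 1: z = 0.5880 + 0.8620i, |z|^2 = 1.0888
Iter 2: z = 0.1907 + 1.8757i, |z|^2 = 3.5547
Iter 3: z = -2.8939 + 1.5774i, |z|^2 = 10.8630
Escaped at iteration 3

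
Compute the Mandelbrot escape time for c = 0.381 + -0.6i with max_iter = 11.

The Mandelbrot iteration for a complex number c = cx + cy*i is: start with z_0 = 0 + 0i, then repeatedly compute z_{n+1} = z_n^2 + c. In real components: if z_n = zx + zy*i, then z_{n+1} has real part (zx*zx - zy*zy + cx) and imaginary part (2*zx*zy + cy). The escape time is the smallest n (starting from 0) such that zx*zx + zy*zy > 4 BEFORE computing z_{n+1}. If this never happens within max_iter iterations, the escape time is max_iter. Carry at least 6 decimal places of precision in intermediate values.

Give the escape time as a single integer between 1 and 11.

z_0 = 0 + 0i, c = 0.3810 + -0.6000i
Iter 1: z = 0.3810 + -0.6000i, |z|^2 = 0.5052
Iter 2: z = 0.1662 + -1.0572i, |z|^2 = 1.1453
Iter 3: z = -0.7091 + -0.9513i, |z|^2 = 1.4078
Iter 4: z = -0.0213 + 0.7491i, |z|^2 = 0.5616
Iter 5: z = -0.1797 + -0.6319i, |z|^2 = 0.4315
Iter 6: z = 0.0141 + -0.3729i, |z|^2 = 0.1393
Iter 7: z = 0.2421 + -0.6105i, |z|^2 = 0.4313
Iter 8: z = 0.0669 + -0.8956i, |z|^2 = 0.8067
Iter 9: z = -0.4167 + -0.7199i, |z|^2 = 0.6919
Iter 10: z = 0.0364 + -0.0000i, |z|^2 = 0.0013

Answer: 11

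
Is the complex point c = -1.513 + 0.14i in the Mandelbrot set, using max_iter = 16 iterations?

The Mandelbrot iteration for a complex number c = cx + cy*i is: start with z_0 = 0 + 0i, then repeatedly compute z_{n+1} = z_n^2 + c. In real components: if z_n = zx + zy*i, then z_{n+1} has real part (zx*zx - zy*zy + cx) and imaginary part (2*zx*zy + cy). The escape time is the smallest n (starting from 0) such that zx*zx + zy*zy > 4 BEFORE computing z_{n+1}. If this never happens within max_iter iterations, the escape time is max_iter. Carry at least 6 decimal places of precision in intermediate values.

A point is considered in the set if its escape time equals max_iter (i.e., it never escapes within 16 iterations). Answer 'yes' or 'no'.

z_0 = 0 + 0i, c = -1.5130 + 0.1400i
Iter 1: z = -1.5130 + 0.1400i, |z|^2 = 2.3088
Iter 2: z = 0.7566 + -0.2836i, |z|^2 = 0.6528
Iter 3: z = -1.0211 + -0.2892i, |z|^2 = 1.1262
Iter 4: z = -0.5541 + 0.7306i, |z|^2 = 0.8407
Iter 5: z = -1.7397 + -0.6696i, |z|^2 = 3.4749
Iter 6: z = 1.0653 + 2.4697i, |z|^2 = 7.2341
Escaped at iteration 6

Answer: no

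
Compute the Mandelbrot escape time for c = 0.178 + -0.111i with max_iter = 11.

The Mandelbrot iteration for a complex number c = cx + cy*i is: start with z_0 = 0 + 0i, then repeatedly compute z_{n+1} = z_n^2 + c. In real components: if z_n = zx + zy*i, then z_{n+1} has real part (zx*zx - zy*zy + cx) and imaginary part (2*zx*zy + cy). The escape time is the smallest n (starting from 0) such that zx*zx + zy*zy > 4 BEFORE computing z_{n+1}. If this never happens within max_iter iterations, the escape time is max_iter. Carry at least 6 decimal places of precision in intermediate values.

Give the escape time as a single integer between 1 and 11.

Answer: 11

Derivation:
z_0 = 0 + 0i, c = 0.1780 + -0.1110i
Iter 1: z = 0.1780 + -0.1110i, |z|^2 = 0.0440
Iter 2: z = 0.1974 + -0.1505i, |z|^2 = 0.0616
Iter 3: z = 0.1943 + -0.1704i, |z|^2 = 0.0668
Iter 4: z = 0.1867 + -0.1772i, |z|^2 = 0.0663
Iter 5: z = 0.1815 + -0.1772i, |z|^2 = 0.0643
Iter 6: z = 0.1795 + -0.1753i, |z|^2 = 0.0630
Iter 7: z = 0.1795 + -0.1739i, |z|^2 = 0.0625
Iter 8: z = 0.1800 + -0.1734i, |z|^2 = 0.0625
Iter 9: z = 0.1803 + -0.1734i, |z|^2 = 0.0626
Iter 10: z = 0.1804 + -0.1735i, |z|^2 = 0.0627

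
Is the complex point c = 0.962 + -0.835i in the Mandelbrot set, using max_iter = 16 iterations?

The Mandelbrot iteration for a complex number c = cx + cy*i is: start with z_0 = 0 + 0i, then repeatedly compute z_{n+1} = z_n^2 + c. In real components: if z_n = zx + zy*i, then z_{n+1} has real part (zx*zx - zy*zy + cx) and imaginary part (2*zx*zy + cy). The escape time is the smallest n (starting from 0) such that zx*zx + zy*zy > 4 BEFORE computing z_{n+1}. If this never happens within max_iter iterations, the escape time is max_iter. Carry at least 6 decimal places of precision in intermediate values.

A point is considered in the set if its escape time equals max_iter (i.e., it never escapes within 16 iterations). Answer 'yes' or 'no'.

Answer: no

Derivation:
z_0 = 0 + 0i, c = 0.9620 + -0.8350i
Iter 1: z = 0.9620 + -0.8350i, |z|^2 = 1.6227
Iter 2: z = 1.1902 + -2.4415i, |z|^2 = 7.3777
Escaped at iteration 2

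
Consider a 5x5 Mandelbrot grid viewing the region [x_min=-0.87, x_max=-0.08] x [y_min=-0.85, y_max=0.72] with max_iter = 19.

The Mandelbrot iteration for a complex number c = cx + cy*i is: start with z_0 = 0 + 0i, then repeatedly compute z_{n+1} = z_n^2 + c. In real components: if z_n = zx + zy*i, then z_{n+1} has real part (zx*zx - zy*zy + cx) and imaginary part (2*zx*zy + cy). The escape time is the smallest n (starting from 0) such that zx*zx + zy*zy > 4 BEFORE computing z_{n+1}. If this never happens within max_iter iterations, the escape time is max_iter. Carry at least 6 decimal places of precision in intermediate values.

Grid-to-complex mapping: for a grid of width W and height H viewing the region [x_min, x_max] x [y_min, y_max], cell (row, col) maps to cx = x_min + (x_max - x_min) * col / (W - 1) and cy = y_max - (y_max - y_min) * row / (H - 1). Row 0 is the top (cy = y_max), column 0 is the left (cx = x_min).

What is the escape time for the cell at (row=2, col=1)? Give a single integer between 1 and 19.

z_0 = 0 + 0i, c = -0.6725 + -0.0650i
Iter 1: z = -0.6725 + -0.0650i, |z|^2 = 0.4565
Iter 2: z = -0.2245 + 0.0224i, |z|^2 = 0.0509
Iter 3: z = -0.6226 + -0.0751i, |z|^2 = 0.3933
Iter 4: z = -0.2905 + 0.0285i, |z|^2 = 0.0852
Iter 5: z = -0.5889 + -0.0815i, |z|^2 = 0.3535
Iter 6: z = -0.3323 + 0.0310i, |z|^2 = 0.1114
Iter 7: z = -0.5630 + -0.0856i, |z|^2 = 0.3243
Iter 8: z = -0.3628 + 0.0314i, |z|^2 = 0.1326
Iter 9: z = -0.5418 + -0.0878i, |z|^2 = 0.3013
Iter 10: z = -0.3866 + 0.0302i, |z|^2 = 0.1504
Iter 11: z = -0.5239 + -0.0883i, |z|^2 = 0.2823
Iter 12: z = -0.4058 + 0.0275i, |z|^2 = 0.1654
Iter 13: z = -0.5086 + -0.0874i, |z|^2 = 0.2663
Iter 14: z = -0.4215 + 0.0239i, |z|^2 = 0.1782
Iter 15: z = -0.4954 + -0.0851i, |z|^2 = 0.2527
Iter 16: z = -0.4343 + 0.0193i, |z|^2 = 0.1890
Iter 17: z = -0.4843 + -0.0818i, |z|^2 = 0.2412
Iter 18: z = -0.4447 + 0.0142i, |z|^2 = 0.1979

Answer: 19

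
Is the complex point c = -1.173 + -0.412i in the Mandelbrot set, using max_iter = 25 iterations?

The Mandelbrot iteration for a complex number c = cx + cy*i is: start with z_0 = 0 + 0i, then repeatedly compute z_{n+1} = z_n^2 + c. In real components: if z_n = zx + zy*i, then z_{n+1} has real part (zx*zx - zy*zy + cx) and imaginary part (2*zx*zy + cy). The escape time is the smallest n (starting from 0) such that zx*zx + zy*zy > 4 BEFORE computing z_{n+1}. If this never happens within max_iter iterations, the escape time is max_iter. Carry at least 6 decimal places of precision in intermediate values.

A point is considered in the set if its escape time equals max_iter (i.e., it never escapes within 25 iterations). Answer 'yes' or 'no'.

z_0 = 0 + 0i, c = -1.1730 + -0.4120i
Iter 1: z = -1.1730 + -0.4120i, |z|^2 = 1.5457
Iter 2: z = 0.0332 + 0.5546i, |z|^2 = 0.3086
Iter 3: z = -1.4794 + -0.3752i, |z|^2 = 2.3295
Iter 4: z = 0.8749 + 0.6981i, |z|^2 = 1.2529
Iter 5: z = -0.8949 + 0.8097i, |z|^2 = 1.4564
Iter 6: z = -1.0277 + -1.8611i, |z|^2 = 4.5200
Escaped at iteration 6

Answer: no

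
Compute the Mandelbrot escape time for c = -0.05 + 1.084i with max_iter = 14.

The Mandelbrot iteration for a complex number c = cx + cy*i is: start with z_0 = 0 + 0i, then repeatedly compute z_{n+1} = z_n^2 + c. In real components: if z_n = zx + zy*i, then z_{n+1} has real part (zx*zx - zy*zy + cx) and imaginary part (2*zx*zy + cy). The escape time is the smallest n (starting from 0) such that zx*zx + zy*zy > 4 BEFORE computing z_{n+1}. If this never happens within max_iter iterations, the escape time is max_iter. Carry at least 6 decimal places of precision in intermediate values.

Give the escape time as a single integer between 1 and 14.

Answer: 5

Derivation:
z_0 = 0 + 0i, c = -0.0500 + 1.0840i
Iter 1: z = -0.0500 + 1.0840i, |z|^2 = 1.1776
Iter 2: z = -1.2226 + 0.9756i, |z|^2 = 2.4464
Iter 3: z = 0.4928 + -1.3015i, |z|^2 = 1.9367
Iter 4: z = -1.5009 + -0.1988i, |z|^2 = 2.2922
Iter 5: z = 2.1631 + 1.6809i, |z|^2 = 7.5042
Escaped at iteration 5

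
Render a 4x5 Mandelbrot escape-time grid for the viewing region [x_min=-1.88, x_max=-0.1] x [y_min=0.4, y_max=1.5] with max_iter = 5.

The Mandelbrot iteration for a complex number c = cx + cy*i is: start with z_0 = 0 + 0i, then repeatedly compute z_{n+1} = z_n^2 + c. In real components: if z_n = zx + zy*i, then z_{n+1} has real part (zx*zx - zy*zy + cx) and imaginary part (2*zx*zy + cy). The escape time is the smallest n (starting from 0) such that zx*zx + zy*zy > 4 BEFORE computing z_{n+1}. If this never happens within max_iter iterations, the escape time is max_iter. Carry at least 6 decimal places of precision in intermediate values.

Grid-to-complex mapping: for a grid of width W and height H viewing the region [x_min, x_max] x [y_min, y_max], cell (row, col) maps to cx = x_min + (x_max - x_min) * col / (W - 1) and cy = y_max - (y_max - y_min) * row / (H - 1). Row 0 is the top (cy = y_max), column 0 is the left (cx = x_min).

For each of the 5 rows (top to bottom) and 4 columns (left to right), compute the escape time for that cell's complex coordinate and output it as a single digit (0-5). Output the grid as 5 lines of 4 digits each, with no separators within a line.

Answer: 1222
1233
1345
2355
3555

Derivation:
(row=0, col=0): c = -1.8800 + 1.5000i → escape time 1
(row=0, col=1): c = -1.2867 + 1.5000i → escape time 2
(row=0, col=2): c = -0.6933 + 1.5000i → escape time 2
(row=0, col=3): c = -0.1000 + 1.5000i → escape time 2
(row=1, col=0): c = -1.8800 + 1.2250i → escape time 1
(row=1, col=1): c = -1.2867 + 1.2250i → escape time 2
(row=1, col=2): c = -0.6933 + 1.2250i → escape time 3
(row=1, col=3): c = -0.1000 + 1.2250i → escape time 3
(row=2, col=0): c = -1.8800 + 0.9500i → escape time 1
(row=2, col=1): c = -1.2867 + 0.9500i → escape time 3
(row=2, col=2): c = -0.6933 + 0.9500i → escape time 4
(row=2, col=3): c = -0.1000 + 0.9500i → escape time 5
(row=3, col=0): c = -1.8800 + 0.6750i → escape time 2
(row=3, col=1): c = -1.2867 + 0.6750i → escape time 3
(row=3, col=2): c = -0.6933 + 0.6750i → escape time 5
(row=3, col=3): c = -0.1000 + 0.6750i → escape time 5
(row=4, col=0): c = -1.8800 + 0.4000i → escape time 3
(row=4, col=1): c = -1.2867 + 0.4000i → escape time 5
(row=4, col=2): c = -0.6933 + 0.4000i → escape time 5
(row=4, col=3): c = -0.1000 + 0.4000i → escape time 5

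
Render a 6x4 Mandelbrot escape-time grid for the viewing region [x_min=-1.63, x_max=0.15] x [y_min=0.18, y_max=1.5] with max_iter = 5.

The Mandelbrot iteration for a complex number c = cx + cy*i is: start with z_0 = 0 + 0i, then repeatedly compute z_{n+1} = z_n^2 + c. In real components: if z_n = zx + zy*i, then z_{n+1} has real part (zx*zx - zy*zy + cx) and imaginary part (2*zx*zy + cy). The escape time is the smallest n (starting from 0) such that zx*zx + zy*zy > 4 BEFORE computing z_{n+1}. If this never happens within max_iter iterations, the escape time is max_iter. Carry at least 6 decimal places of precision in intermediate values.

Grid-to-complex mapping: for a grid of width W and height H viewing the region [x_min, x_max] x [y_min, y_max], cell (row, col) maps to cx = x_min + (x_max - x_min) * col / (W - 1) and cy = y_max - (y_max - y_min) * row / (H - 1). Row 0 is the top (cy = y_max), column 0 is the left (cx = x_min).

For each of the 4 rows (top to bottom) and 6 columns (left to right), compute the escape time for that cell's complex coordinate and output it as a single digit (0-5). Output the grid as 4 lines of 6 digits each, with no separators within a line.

Answer: 122222
233454
335555
555555

Derivation:
(row=0, col=0): c = -1.6300 + 1.5000i → escape time 1
(row=0, col=1): c = -1.2740 + 1.5000i → escape time 2
(row=0, col=2): c = -0.9180 + 1.5000i → escape time 2
(row=0, col=3): c = -0.5620 + 1.5000i → escape time 2
(row=0, col=4): c = -0.2060 + 1.5000i → escape time 2
(row=0, col=5): c = 0.1500 + 1.5000i → escape time 2
(row=1, col=0): c = -1.6300 + 1.0600i → escape time 2
(row=1, col=1): c = -1.2740 + 1.0600i → escape time 3
(row=1, col=2): c = -0.9180 + 1.0600i → escape time 3
(row=1, col=3): c = -0.5620 + 1.0600i → escape time 4
(row=1, col=4): c = -0.2060 + 1.0600i → escape time 5
(row=1, col=5): c = 0.1500 + 1.0600i → escape time 4
(row=2, col=0): c = -1.6300 + 0.6200i → escape time 3
(row=2, col=1): c = -1.2740 + 0.6200i → escape time 3
(row=2, col=2): c = -0.9180 + 0.6200i → escape time 5
(row=2, col=3): c = -0.5620 + 0.6200i → escape time 5
(row=2, col=4): c = -0.2060 + 0.6200i → escape time 5
(row=2, col=5): c = 0.1500 + 0.6200i → escape time 5
(row=3, col=0): c = -1.6300 + 0.1800i → escape time 5
(row=3, col=1): c = -1.2740 + 0.1800i → escape time 5
(row=3, col=2): c = -0.9180 + 0.1800i → escape time 5
(row=3, col=3): c = -0.5620 + 0.1800i → escape time 5
(row=3, col=4): c = -0.2060 + 0.1800i → escape time 5
(row=3, col=5): c = 0.1500 + 0.1800i → escape time 5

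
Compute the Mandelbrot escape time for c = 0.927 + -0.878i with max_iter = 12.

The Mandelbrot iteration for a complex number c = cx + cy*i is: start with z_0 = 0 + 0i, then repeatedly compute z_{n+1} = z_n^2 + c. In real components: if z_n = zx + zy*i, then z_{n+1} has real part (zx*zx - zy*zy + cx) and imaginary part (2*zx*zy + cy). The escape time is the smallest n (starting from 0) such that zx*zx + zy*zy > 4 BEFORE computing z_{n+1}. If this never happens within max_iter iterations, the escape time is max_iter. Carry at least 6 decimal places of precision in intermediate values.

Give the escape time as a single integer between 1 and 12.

Answer: 2

Derivation:
z_0 = 0 + 0i, c = 0.9270 + -0.8780i
Iter 1: z = 0.9270 + -0.8780i, |z|^2 = 1.6302
Iter 2: z = 1.0154 + -2.5058i, |z|^2 = 7.3102
Escaped at iteration 2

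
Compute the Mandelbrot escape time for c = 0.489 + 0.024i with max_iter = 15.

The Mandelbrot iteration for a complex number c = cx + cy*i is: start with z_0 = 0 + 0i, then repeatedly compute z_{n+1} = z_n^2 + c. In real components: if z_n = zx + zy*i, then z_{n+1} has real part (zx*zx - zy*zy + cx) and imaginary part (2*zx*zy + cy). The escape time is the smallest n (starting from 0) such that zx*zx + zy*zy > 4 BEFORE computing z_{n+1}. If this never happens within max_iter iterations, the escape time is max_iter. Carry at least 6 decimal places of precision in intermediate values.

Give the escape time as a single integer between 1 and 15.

Answer: 5

Derivation:
z_0 = 0 + 0i, c = 0.4890 + 0.0240i
Iter 1: z = 0.4890 + 0.0240i, |z|^2 = 0.2397
Iter 2: z = 0.7275 + 0.0475i, |z|^2 = 0.5316
Iter 3: z = 1.0161 + 0.0931i, |z|^2 = 1.0411
Iter 4: z = 1.5127 + 0.2131i, |z|^2 = 2.3338
Iter 5: z = 2.7319 + 0.6689i, |z|^2 = 7.9108
Escaped at iteration 5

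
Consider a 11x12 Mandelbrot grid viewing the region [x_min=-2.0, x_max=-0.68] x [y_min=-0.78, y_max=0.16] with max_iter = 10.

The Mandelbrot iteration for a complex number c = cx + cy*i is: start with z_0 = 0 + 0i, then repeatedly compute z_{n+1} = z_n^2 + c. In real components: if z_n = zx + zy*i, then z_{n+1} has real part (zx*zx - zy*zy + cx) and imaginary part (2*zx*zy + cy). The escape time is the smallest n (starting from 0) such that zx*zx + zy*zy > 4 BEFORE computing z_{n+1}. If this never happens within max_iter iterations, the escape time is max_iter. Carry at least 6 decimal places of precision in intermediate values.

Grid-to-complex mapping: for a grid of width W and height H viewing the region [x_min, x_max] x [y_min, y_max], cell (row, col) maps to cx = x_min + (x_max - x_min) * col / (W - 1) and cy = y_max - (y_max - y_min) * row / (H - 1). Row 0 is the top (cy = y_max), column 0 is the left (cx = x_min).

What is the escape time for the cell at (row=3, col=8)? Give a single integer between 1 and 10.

Answer: 10

Derivation:
z_0 = 0 + 0i, c = -0.9440 + -0.0964i
Iter 1: z = -0.9440 + -0.0964i, |z|^2 = 0.9004
Iter 2: z = -0.0621 + 0.0856i, |z|^2 = 0.0112
Iter 3: z = -0.9475 + -0.1070i, |z|^2 = 0.9091
Iter 4: z = -0.0578 + 0.1064i, |z|^2 = 0.0147
Iter 5: z = -0.9520 + -0.1087i, |z|^2 = 0.9181
Iter 6: z = -0.0495 + 0.1105i, |z|^2 = 0.0147
Iter 7: z = -0.9538 + -0.1073i, |z|^2 = 0.9212
Iter 8: z = -0.0459 + 0.1083i, |z|^2 = 0.0138
Iter 9: z = -0.9536 + -0.1063i, |z|^2 = 0.9207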